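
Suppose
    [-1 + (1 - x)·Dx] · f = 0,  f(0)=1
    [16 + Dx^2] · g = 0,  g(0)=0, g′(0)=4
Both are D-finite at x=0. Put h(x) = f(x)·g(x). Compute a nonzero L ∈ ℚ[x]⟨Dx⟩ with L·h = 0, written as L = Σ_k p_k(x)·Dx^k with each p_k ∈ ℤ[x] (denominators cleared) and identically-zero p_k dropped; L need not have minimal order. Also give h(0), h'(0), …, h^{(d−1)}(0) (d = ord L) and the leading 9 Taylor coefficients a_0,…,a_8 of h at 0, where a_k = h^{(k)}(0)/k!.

L = (-16 + 16·x) + 2·Dx + (-1 + x)·Dx^2  (order 2).
h: a_k = 0, 4, 4, -20/3, -20/3, 28/15, 28/15, -436/315, -436/315, …
ICs: h(0) = 0, h′(0) = 4.

f: a_k = 1, 1, 1, 1, 1, 1, 1, 1, 1, …
g: a_k = 0, 4, 0, -32/3, 0, 128/15, 0, -1024/315, 0, …
h₀=f·g: eliminate ⇒ L₀, order ≤ 1·2.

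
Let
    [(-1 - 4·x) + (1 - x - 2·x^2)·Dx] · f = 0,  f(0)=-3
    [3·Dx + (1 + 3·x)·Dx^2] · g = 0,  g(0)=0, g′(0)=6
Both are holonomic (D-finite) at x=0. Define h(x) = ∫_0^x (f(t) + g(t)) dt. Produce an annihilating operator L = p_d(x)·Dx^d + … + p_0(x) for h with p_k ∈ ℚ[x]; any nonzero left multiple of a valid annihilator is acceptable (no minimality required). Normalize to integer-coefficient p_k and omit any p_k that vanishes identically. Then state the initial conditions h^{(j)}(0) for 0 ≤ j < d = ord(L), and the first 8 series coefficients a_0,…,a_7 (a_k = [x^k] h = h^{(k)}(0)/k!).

L = (66 + 270·x + 576·x^2 + 336·x^3 + 288·x^4)·Dx^2 + (4 + 96·x + 492·x^2 + 832·x^3 + 696·x^4 + 480·x^5)·Dx^3 + (-3 - 19·x - 25·x^2 + 39·x^3 + 116·x^4 + 164·x^5 + 96·x^6)·Dx^4  (order 4).
h: a_k = 0, -3, 3/2, -6, 3/4, -147/10, 57/10, -372/7, …
ICs: h(0) = 0, h′(0) = -3, h′′(0) = 3, h′′′(0) = -36.

f: a_k = -3, -3, -9, -15, -33, -63, -129, -255, …
g: a_k = 0, 6, -9, 18, -81/2, 486/5, -243, 4374/7, …
L₀ := lclm(L_f,L_g); ord L₀ ≤ 1+2.
Integrate: L := L₀·Dx.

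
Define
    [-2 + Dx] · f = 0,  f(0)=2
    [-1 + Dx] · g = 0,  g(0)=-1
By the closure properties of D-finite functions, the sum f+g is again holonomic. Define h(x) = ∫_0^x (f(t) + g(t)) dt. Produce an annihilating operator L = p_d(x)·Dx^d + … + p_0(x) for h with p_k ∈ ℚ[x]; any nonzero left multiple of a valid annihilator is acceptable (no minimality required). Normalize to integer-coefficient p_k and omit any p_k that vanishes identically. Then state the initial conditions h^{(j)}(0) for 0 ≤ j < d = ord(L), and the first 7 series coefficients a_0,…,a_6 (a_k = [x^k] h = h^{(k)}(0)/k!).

L = 2·Dx - 3·Dx^2 + Dx^3  (order 3).
h: a_k = 0, 1, 3/2, 7/6, 5/8, 31/120, 7/80, …
ICs: h(0) = 0, h′(0) = 1, h′′(0) = 3.

f: a_k = 2, 4, 4, 8/3, 4/3, 8/15, 8/45, …
g: a_k = -1, -1, -1/2, -1/6, -1/24, -1/120, -1/720, …
h₀=f+g: left-lcm gives L₀, ord ≤ 2.
h=∫h₀ ⇒ L = L₀·Dx.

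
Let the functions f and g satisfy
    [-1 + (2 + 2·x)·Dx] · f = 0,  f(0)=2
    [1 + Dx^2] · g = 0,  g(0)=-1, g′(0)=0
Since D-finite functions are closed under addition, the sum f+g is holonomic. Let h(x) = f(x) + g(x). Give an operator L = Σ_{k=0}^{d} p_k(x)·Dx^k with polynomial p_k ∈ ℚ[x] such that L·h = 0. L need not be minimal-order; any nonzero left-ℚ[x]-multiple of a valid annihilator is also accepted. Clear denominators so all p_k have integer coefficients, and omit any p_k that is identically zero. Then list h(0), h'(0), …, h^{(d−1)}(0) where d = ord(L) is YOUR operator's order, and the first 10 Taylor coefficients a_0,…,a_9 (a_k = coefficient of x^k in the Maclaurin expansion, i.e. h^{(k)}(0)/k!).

f: a_k = 2, 1, -1/4, 1/8, -5/64, 7/128, -21/512, 33/1024, -429/16384, 715/32768, …
g: a_k = -1, 0, 1/2, 0, -1/24, 0, 1/720, 0, -1/40320, 0, …
Weyl lclm of L_f,L_g ⇒ L₀ (ord ≤ 3).
L = (-7 - 8·x - 4·x^2) + (6 + 22·x + 24·x^2 + 8·x^3)·Dx + (-7 - 8·x - 4·x^2)·Dx^2 + (6 + 22·x + 24·x^2 + 8·x^3)·Dx^3  (order 3).
h: a_k = 1, 1, 1/4, 1/8, -23/192, 7/128, -913/23040, 33/1024, -135263/5160960, 715/32768, …
ICs: h(0) = 1, h′(0) = 1, h′′(0) = 1/2.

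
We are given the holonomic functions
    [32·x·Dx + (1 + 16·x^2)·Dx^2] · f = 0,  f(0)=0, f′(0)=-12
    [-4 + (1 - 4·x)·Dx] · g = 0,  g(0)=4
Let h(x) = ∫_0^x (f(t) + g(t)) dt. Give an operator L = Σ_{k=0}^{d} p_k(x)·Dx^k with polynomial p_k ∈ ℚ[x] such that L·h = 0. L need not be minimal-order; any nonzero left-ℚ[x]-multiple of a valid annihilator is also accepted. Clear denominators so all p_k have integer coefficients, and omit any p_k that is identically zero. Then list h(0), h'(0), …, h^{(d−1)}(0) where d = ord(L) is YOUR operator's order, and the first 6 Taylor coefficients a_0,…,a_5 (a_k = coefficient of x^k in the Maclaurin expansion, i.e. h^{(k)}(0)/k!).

L = (32 - 512·x - 1536·x^2)·Dx^2 + (-16 + 32·x - 256·x^2 - 1536·x^3)·Dx^3 + (1 - 256·x^4)·Dx^4  (order 4).
h: a_k = 0, 4, 2, 64/3, 80, 1024/5, …
ICs: h(0) = 0, h′(0) = 4, h′′(0) = 4, h′′′(0) = 128.

f: a_k = 0, -12, 0, 64, 0, -3072/5, …
g: a_k = 4, 16, 64, 256, 1024, 4096, …
L₀ := lclm(L_f,L_g); ord L₀ ≤ 2+1.
h=∫₀ˣh₀: take L = L₀·Dx.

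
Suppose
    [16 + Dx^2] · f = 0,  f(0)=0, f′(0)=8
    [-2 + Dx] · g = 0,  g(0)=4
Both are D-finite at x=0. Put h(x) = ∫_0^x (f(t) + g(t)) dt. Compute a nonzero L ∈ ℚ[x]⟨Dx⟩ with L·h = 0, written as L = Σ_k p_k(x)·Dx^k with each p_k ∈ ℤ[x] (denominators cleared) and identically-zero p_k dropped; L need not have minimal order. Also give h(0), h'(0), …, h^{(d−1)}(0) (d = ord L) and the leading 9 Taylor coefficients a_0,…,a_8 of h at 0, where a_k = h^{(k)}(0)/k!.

f: a_k = 0, 8, 0, -64/3, 0, 256/15, 0, -2048/315, 0, …
g: a_k = 4, 8, 8, 16/3, 8/3, 16/15, 16/45, 32/315, 8/315, …
L₀ := lclm(L_f,L_g); ord L₀ ≤ 2+1.
∫: right-multiply L₀ by Dx.
L = -32·Dx + 16·Dx^2 - 2·Dx^3 + Dx^4  (order 4).
h: a_k = 0, 4, 8, 8/3, -4, 8/15, 136/45, 16/315, -4/5, …
ICs: h(0) = 0, h′(0) = 4, h′′(0) = 16, h′′′(0) = 16.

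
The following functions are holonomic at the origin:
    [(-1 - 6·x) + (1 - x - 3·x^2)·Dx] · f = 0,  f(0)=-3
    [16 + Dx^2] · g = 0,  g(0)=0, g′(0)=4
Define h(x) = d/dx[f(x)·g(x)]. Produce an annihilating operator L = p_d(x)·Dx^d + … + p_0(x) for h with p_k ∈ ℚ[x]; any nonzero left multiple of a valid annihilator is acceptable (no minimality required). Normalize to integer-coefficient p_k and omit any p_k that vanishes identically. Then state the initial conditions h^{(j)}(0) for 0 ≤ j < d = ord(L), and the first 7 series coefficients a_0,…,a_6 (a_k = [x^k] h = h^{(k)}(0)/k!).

f: a_k = -3, -3, -12, -21, -57, -120, -291, …
g: a_k = 0, 4, 0, -32/3, 0, 128/15, 0, …
Product ⇒ symmetric product L₀, ord ≤ 2.
h=h₀': d/dx-closure on L₀ ⇒ L.
L = (-26 - 256·x - 640·x^2 + 768·x^3 + 1152·x^4) + (-7 - 26·x + 144·x^2 + 288·x^3)·Dx + (5 - 13·x - 31·x^2 + 48·x^3 + 72·x^4)·Dx^2  (order 2).
h: a_k = -12, -24, -48, -208, -628, -8448/5, -68108/15, …
ICs: h(0) = -12, h′(0) = -24.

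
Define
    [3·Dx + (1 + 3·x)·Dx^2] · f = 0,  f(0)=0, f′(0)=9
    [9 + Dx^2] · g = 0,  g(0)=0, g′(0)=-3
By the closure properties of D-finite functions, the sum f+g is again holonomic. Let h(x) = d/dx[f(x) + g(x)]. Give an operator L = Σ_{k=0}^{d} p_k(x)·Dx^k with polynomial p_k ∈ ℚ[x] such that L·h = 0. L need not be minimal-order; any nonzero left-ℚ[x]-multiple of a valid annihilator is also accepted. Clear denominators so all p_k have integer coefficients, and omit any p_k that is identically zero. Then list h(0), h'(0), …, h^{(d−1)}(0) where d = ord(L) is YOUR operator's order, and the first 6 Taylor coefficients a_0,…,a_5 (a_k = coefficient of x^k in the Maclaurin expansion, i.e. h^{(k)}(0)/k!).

L = (63 + 54·x + 81·x^2) + (9 + 45·x + 81·x^2 + 81·x^3)·Dx + (7 + 6·x + 9·x^2)·Dx^2 + (1 + 5·x + 9·x^2 + 9·x^3)·Dx^3  (order 3).
h: a_k = 6, -27, 189/2, -243, 5751/8, -2187, …
ICs: h(0) = 6, h′(0) = -27, h′′(0) = 189.

f: a_k = 0, 9, -27/2, 27, -243/4, 729/5, …
g: a_k = 0, -3, 0, 9/2, 0, -81/40, …
L₀ := lclm(L_f,L_g); ord L₀ ≤ 2+2.
h₀' ⇒ L via d/dx closure of L₀.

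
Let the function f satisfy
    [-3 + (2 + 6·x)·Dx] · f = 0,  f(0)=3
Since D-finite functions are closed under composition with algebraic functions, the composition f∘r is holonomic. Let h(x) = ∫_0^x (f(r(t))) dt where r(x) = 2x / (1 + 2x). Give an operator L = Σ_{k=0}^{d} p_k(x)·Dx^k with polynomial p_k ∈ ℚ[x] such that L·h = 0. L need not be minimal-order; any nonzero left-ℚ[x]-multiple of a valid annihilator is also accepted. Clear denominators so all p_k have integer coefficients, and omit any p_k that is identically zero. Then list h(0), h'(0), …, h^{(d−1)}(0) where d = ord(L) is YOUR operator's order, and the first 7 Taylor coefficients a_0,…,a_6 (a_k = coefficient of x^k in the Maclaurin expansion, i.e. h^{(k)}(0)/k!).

f: a_k = 3, 9/2, -27/8, 81/16, -1215/128, 5103/256, -45927/1024, …
h₀=f(r): pull back L_f along r ⇒ L₀.
∫: right-multiply L₀ by Dx.
L = -3·Dx + (1 + 10·x + 16·x^2)·Dx^2  (order 2).
h: a_k = 0, 3, 9/2, -21/2, 261/8, -5031/40, 9069/16, …
ICs: h(0) = 0, h′(0) = 3.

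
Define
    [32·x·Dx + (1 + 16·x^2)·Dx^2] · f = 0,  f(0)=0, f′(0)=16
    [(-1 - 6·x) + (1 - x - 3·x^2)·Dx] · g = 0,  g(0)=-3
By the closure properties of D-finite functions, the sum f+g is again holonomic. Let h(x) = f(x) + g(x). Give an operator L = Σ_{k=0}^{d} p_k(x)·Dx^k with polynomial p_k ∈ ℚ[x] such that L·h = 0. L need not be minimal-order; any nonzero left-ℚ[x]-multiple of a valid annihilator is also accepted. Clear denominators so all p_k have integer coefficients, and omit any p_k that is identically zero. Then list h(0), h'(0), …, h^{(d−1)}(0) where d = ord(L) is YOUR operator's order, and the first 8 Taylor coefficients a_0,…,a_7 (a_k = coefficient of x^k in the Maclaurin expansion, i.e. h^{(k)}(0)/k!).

L = (128 - 512·x - 10560·x^2 - 25344·x^3 - 95904·x^4 - 41472·x^6)·Dx + (-37 - 208·x + 206·x^2 - 1476·x^3 - 24336·x^4 - 66528·x^5 - 6912·x^6 - 41472·x^7)·Dx^2 + (4 + 21·x + 198·x^2 + 90·x^3 + 1775·x^4 - 4080·x^5 - 6336·x^6 - 2304·x^7 - 6912·x^8)·Dx^3  (order 3).
h: a_k = -3, 13, -12, -319/3, -57, 3496/5, -291, -70093/7, …
ICs: h(0) = -3, h′(0) = 13, h′′(0) = -24.

f: a_k = 0, 16, 0, -256/3, 0, 4096/5, 0, -65536/7, …
g: a_k = -3, -3, -12, -21, -57, -120, -291, -651, …
Sum ⇒ L₀ = lclm(L_f,L_g) in ℚ(x)⟨Dx⟩.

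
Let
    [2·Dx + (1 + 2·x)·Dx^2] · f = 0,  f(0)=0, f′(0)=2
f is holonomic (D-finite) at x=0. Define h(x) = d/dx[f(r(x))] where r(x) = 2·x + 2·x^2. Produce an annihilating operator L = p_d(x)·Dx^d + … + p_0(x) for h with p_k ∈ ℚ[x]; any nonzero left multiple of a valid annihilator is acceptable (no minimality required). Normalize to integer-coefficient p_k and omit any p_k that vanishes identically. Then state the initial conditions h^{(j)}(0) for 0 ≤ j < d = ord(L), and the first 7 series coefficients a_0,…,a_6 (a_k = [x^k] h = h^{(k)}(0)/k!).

f: a_k = 0, 2, -2, 8/3, -4, 32/5, -32/3, …
Change of var in L_f (x↦r) gives L₀.
Derive L from L₀ (diff closure).
L = 2 + (1 + 2·x)·Dx  (order 1).
h: a_k = 4, -8, 16, -32, 64, -128, 256, …
ICs: h(0) = 4.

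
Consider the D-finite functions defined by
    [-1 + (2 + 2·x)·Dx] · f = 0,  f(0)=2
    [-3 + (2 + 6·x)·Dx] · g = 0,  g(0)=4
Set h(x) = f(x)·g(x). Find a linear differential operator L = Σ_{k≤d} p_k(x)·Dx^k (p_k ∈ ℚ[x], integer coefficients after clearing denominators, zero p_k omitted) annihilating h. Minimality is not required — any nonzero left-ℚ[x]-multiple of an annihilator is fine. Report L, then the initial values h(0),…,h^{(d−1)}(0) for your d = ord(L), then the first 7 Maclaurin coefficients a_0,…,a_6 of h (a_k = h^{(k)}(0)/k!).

L = (-2 - 3·x) + (1 + 4·x + 3·x^2)·Dx  (order 1).
h: a_k = 8, 16, -4, 8, -17, 38, -177/2, …
ICs: h(0) = 8.

f: a_k = 2, 1, -1/4, 1/8, -5/64, 7/128, -21/512, …
g: a_k = 4, 6, -9/2, 27/4, -405/32, 1701/64, -15309/256, …
Sym-product of L_f,L_g gives L₀ (≤ ord 1).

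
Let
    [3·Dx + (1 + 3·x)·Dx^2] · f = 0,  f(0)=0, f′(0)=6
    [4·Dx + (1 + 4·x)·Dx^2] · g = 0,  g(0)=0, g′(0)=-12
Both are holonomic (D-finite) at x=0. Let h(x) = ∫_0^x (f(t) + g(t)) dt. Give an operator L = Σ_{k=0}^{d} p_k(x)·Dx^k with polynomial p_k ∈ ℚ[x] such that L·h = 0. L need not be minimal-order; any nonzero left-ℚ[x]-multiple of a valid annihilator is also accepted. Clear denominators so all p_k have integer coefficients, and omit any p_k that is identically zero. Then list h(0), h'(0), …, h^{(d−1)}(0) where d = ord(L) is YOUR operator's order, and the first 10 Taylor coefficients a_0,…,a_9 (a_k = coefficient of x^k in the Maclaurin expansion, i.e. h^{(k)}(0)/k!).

f: a_k = 0, 6, -9, 18, -81/2, 486/5, -243, 4374/7, -6561/4, 4374, …
g: a_k = 0, -12, 24, -64, 192, -3072/5, 2048, -49152/7, 24576, -262144/3, …
Weyl lclm of L_f,L_g ⇒ L₀ (ord ≤ 4).
h=∫h₀ ⇒ L = L₀·Dx.
L = 24·Dx^2 + (14 + 48·x)·Dx^3 + (1 + 7·x + 12·x^2)·Dx^4  (order 4).
h: a_k = 0, 0, -3, 5, -23/2, 303/10, -431/5, 1805/7, -22389/28, 30581/12, …
ICs: h(0) = 0, h′(0) = 0, h′′(0) = -6, h′′′(0) = 30.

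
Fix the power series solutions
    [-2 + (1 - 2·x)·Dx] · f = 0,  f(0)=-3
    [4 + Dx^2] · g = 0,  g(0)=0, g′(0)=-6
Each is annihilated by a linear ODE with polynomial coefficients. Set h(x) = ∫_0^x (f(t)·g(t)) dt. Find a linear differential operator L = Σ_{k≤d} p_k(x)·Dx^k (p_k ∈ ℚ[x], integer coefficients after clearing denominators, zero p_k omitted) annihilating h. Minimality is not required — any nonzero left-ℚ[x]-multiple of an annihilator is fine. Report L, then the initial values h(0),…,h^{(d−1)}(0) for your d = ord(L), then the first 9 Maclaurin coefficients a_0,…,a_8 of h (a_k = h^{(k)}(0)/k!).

f: a_k = -3, -6, -12, -24, -48, -96, -192, -384, -768, …
g: a_k = 0, -6, 0, 4, 0, -4/5, 0, 8/105, 0, …
L₀ := L_f ⊗_s L_g (sym. prod.), ord ≤ 2.
h=∫h₀ ⇒ L = L₀·Dx.
L = (-4 + 8·x)·Dx + 4·Dx^2 + (-1 + 2·x)·Dx^3  (order 3).
h: a_k = 0, 0, 9, 12, 15, 24, 202/5, 2424/35, 4241/35, …
ICs: h(0) = 0, h′(0) = 0, h′′(0) = 18.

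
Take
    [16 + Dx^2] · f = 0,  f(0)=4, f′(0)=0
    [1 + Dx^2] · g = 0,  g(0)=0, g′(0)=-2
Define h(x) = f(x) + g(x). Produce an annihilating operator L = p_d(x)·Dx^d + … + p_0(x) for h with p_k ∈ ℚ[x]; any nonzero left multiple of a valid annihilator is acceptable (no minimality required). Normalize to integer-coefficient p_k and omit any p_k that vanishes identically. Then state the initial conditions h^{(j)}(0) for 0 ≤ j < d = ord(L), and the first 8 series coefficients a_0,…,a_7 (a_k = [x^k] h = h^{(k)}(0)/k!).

f: a_k = 4, 0, -32, 0, 128/3, 0, -1024/45, 0, …
g: a_k = 0, -2, 0, 1/3, 0, -1/60, 0, 1/2520, …
Weyl lclm of L_f,L_g ⇒ L₀ (ord ≤ 4).
L = 16 + 17·Dx^2 + Dx^4  (order 4).
h: a_k = 4, -2, -32, 1/3, 128/3, -1/60, -1024/45, 1/2520, …
ICs: h(0) = 4, h′(0) = -2, h′′(0) = -64, h′′′(0) = 2.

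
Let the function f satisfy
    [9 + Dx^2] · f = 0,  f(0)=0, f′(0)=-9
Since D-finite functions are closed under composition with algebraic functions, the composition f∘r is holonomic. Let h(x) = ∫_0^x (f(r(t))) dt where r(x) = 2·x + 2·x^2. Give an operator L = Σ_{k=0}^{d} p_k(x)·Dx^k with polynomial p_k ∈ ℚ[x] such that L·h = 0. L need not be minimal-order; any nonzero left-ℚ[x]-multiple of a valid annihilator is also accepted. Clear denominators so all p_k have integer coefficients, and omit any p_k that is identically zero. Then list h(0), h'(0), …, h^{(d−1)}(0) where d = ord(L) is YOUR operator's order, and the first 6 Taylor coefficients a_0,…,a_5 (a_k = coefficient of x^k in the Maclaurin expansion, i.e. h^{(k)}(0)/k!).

f: a_k = 0, -9, 0, 27/2, 0, -243/40, …
Change of var in L_f (x↦r) gives L₀.
h=∫₀ˣh₀: take L = L₀·Dx.
L = (36 + 216·x + 432·x^2 + 288·x^3)·Dx - 2·Dx^2 + (1 + 2·x)·Dx^3  (order 3).
h: a_k = 0, 0, -9, -6, 27, 324/5, …
ICs: h(0) = 0, h′(0) = 0, h′′(0) = -18.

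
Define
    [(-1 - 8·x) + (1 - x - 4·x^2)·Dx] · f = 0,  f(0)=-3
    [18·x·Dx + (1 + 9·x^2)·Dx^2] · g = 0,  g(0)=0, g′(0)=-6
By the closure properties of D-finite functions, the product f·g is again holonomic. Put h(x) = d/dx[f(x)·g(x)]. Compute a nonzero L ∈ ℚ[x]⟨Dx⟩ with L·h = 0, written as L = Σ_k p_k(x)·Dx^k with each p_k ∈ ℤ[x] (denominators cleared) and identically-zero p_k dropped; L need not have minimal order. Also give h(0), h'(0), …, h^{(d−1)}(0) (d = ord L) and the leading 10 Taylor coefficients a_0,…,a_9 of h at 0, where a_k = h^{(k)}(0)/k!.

L = (6 + 5022·x^2 + 7776·x^3 + 46656·x^4) + (21 + 186·x + 297·x^2 + 1710·x^3 + 7776·x^4 + 31104·x^5)·Dx + (-4 - 5·x - 119·x^2 + 99·x^3 - 315·x^4 + 1296·x^5 + 3888·x^6)·Dx^2  (order 2).
h: a_k = 18, 36, 108, 432, 2718, 29268/5, 8928, 1449792/35, 7371486/35, 3087900/7, …
ICs: h(0) = 18, h′(0) = 36.

f: a_k = -3, -3, -15, -27, -87, -195, -543, -1323, -3495, -8787, …
g: a_k = 0, -6, 0, 18, 0, -486/5, 0, 4374/7, 0, -4374, …
h₀=f·g: eliminate ⇒ L₀, order ≤ 1·2.
Differentiate: ansatz ord ≤ ord L₀ ⇒ L.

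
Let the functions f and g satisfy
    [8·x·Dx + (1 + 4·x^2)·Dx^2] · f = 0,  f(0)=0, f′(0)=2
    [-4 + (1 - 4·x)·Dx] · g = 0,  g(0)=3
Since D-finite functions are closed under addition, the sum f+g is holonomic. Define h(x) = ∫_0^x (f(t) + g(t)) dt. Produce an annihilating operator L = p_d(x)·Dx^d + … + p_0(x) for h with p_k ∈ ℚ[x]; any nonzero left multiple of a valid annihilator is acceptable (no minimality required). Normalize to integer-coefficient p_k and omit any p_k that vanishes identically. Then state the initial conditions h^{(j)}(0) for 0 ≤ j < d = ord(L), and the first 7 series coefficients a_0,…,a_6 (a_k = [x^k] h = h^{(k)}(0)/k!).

L = (8 - 128·x - 96·x^2)·Dx^2 + (-13 + 8·x - 100·x^2 - 96·x^3)·Dx^3 + (1 - 3·x - 12·x^3 - 16·x^4)·Dx^4  (order 4).
h: a_k = 0, 3, 7, 16, 142/3, 768/5, 7696/15, …
ICs: h(0) = 0, h′(0) = 3, h′′(0) = 14, h′′′(0) = 96.

f: a_k = 0, 2, 0, -8/3, 0, 32/5, 0, …
g: a_k = 3, 12, 48, 192, 768, 3072, 12288, …
L₀ := lclm(L_f,L_g); ord L₀ ≤ 2+1.
∫: right-multiply L₀ by Dx.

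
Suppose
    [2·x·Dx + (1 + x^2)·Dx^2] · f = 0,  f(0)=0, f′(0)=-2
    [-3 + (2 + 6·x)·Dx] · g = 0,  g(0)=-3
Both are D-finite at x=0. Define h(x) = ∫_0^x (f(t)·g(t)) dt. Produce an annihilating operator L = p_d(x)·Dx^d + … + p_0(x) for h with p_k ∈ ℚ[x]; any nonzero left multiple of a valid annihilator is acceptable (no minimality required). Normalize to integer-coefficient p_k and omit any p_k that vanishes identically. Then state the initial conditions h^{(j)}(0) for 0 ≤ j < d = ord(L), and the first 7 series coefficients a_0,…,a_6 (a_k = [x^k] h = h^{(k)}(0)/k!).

f: a_k = 0, -2, 0, 2/3, 0, -2/5, 0, …
g: a_k = -3, -9/2, 27/8, -81/16, 1215/128, -5103/256, 45927/1024, …
f·g: L₀ = L_f ⊗_s L_g, ord ≤ 2·1.
h=∫h₀ ⇒ L = L₀·Dx.
L = (27 - 12·x - 9·x^2)·Dx + (-12 - 28·x + 36·x^2 + 36·x^3)·Dx^2 + (4 + 24·x + 40·x^2 + 24·x^3 + 36·x^4)·Dx^3  (order 3).
h: a_k = 0, 0, 3, 3, -35/16, 57/40, -1657/640, …
ICs: h(0) = 0, h′(0) = 0, h′′(0) = 6.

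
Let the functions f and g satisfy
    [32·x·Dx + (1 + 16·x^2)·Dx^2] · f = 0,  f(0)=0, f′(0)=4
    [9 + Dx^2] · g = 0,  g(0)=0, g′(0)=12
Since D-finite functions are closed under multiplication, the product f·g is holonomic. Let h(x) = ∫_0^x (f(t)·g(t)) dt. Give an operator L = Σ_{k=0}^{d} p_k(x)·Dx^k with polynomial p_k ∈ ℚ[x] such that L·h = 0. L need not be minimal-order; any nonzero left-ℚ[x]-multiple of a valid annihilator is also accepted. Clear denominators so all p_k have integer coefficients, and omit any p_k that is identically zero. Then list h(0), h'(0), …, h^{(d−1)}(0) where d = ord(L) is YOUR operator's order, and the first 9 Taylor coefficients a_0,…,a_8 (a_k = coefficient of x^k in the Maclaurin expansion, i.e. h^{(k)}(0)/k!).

L = (16425 + 696384·x^2 + 2778624·x^4 + 11943936·x^6 + 47775744·x^8)·Dx + (23616·x + 543744·x^3 + 3981312·x^5 + 21233664·x^7)·Dx^2 + (2050 + 87168·x^2 + 470016·x^4 + 2654208·x^6 + 10616832·x^8)·Dx^3 + (2624·x + 60416·x^3 + 442368·x^5 + 2359296·x^7)·Dx^4 + (25 + 1088·x^2 + 17920·x^4 + 147456·x^6 + 589824·x^8)·Dx^5  (order 5).
h: a_k = 0, 0, 0, 16, 0, -328/5, 0, 2874/7, 0, …
ICs: h(0) = 0, h′(0) = 0, h′′(0) = 0, h′′′(0) = 96, h′′′′(0) = 0.

f: a_k = 0, 4, 0, -64/3, 0, 1024/5, 0, -16384/7, 0, …
g: a_k = 0, 12, 0, -18, 0, 81/10, 0, -243/140, 0, …
L₀ := L_f ⊗_s L_g (sym. prod.), ord ≤ 4.
h=∫h₀ ⇒ L = L₀·Dx.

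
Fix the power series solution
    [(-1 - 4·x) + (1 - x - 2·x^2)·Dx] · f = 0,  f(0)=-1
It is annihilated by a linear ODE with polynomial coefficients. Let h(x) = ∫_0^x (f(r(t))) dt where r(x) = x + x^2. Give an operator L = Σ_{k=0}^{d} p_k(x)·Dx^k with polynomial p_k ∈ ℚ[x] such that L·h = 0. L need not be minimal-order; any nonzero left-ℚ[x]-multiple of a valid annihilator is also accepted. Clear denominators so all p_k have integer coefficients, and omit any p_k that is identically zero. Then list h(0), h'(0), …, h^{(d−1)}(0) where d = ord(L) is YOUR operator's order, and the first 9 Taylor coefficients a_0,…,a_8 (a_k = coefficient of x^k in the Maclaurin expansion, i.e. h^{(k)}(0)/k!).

f: a_k = -1, -1, -3, -5, -11, -21, -43, -85, -171, …
Change of var in L_f (x↦r) gives L₀.
∫: right-multiply L₀ by Dx.
L = (1 + 6·x + 12·x^2 + 8·x^3)·Dx + (-1 + x + 3·x^2 + 4·x^3 + 2·x^4)·Dx^2  (order 2).
h: a_k = 0, -1, -1/2, -4/3, -11/4, -29/5, -40/3, -219/7, -597/8, …
ICs: h(0) = 0, h′(0) = -1.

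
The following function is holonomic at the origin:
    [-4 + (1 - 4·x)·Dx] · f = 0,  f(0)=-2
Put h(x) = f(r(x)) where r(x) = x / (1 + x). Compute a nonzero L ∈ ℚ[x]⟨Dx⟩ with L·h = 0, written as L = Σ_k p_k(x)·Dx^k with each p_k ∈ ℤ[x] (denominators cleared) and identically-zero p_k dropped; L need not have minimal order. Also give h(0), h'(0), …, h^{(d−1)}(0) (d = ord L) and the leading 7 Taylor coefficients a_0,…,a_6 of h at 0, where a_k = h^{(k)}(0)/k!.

L = 4 + (-1 + 2·x + 3·x^2)·Dx  (order 1).
h: a_k = -2, -8, -24, -72, -216, -648, -1944, …
ICs: h(0) = -2.

f: a_k = -2, -8, -32, -128, -512, -2048, -8192, …
Substitute x→r, Dx→(1/r')Dx; clear ⇒ L₀.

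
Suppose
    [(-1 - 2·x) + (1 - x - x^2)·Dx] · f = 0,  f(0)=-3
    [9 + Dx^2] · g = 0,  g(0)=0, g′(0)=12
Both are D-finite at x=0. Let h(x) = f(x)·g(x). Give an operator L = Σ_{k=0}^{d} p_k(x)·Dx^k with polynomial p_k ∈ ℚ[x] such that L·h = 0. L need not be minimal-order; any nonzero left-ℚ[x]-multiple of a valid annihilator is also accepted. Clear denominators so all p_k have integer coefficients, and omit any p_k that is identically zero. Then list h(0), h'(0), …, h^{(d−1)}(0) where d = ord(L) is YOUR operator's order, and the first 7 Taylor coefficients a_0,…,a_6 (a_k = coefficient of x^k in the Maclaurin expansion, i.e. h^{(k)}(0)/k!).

f: a_k = -3, -3, -6, -9, -15, -24, -39, …
g: a_k = 0, 12, 0, -18, 0, 81/10, 0, …
h₀=f·g: eliminate ⇒ L₀, order ≤ 1·2.
L = (-7 + 9·x + 9·x^2) + (2 + 4·x)·Dx + (-1 + x + x^2)·Dx^2  (order 2).
h: a_k = 0, -36, -36, -18, -54, -963/10, -1503/10, …
ICs: h(0) = 0, h′(0) = -36.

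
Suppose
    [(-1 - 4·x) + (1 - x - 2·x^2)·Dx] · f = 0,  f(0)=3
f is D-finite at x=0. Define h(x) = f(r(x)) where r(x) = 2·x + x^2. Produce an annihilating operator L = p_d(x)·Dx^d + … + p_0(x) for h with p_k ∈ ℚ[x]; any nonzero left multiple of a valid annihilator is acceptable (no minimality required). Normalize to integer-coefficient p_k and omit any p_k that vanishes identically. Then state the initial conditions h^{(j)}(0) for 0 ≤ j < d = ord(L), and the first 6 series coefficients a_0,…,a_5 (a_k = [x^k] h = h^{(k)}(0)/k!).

L = (2 + 16·x + 8·x^2) + (-1 + 3·x + 6·x^2 + 2·x^3)·Dx  (order 1).
h: a_k = 3, 6, 39, 156, 717, 3162, …
ICs: h(0) = 3.

f: a_k = 3, 3, 9, 15, 33, 63, …
L₀ from L_f via x↦r, Dx↦r'^{-1}Dx.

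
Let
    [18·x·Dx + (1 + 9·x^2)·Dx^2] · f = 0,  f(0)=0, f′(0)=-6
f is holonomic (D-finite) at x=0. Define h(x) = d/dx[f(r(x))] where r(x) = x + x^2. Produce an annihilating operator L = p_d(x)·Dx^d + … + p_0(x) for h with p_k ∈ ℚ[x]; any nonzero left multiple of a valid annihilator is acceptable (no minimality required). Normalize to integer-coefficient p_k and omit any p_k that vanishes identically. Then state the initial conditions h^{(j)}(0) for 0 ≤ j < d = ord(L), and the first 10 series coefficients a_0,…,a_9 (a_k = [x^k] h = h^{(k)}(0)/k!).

L = (-2 + 18·x + 72·x^2 + 108·x^3 + 54·x^4) + (1 + 2·x + 9·x^2 + 36·x^3 + 45·x^4 + 18·x^5)·Dx  (order 1).
h: a_k = -6, -12, 54, 216, -216, -2808, -2430, 27216, 74358, -175932, …
ICs: h(0) = -6.

f: a_k = 0, -6, 0, 18, 0, -486/5, 0, 4374/7, 0, -4374, …
Substitute x→r, Dx→(1/r')Dx; clear ⇒ L₀.
Derive L from L₀ (diff closure).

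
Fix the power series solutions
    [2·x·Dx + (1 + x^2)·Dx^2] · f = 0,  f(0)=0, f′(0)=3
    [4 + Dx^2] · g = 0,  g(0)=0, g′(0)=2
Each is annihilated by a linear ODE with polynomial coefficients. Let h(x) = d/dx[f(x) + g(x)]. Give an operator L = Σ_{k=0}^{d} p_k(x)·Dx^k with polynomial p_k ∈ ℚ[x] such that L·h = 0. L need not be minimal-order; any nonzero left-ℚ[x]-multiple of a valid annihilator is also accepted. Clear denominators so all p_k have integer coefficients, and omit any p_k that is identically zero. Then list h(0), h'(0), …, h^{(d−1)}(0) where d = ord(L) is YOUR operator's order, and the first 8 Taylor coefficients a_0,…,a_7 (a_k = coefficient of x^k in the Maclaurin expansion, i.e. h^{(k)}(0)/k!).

L = (-32·x + 80·x^3 + 16·x^5) + (4 + 32·x^2 + 36·x^4 + 8·x^6)·Dx + (-8·x + 20·x^3 + 4·x^5)·Dx^2 + (1 + 8·x^2 + 9·x^4 + 2·x^6)·Dx^3  (order 3).
h: a_k = 5, 0, -7, 0, 13/3, 0, -143/45, 0, …
ICs: h(0) = 5, h′(0) = 0, h′′(0) = -14.

f: a_k = 0, 3, 0, -1, 0, 3/5, 0, -3/7, …
g: a_k = 0, 2, 0, -4/3, 0, 4/15, 0, -8/315, …
Weyl lclm of L_f,L_g ⇒ L₀ (ord ≤ 4).
h₀' ⇒ L via d/dx closure of L₀.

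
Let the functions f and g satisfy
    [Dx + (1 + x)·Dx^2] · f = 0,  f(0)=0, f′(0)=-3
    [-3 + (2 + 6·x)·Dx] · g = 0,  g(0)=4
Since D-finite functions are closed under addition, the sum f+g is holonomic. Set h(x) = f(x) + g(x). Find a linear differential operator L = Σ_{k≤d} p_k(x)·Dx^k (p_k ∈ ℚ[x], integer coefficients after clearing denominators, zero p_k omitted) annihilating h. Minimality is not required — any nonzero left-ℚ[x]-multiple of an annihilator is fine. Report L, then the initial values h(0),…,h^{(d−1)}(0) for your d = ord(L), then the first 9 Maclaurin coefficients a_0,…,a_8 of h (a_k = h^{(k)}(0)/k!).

L = (-15 + 9·x)·Dx + (-19 - 6·x + 45·x^2)·Dx^2 + (-2 - 2·x + 18·x^2 + 18·x^3)·Dx^3  (order 3).
h: a_k = 4, 3, -3, 23/4, -381/32, 8313/320, -15181/256, 503661/3584, -2811597/8192, …
ICs: h(0) = 4, h′(0) = 3, h′′(0) = -6.

f: a_k = 0, -3, 3/2, -1, 3/4, -3/5, 1/2, -3/7, 3/8, …
g: a_k = 4, 6, -9/2, 27/4, -405/32, 1701/64, -15309/256, 72171/512, -2814669/8192, …
Weyl lclm of L_f,L_g ⇒ L₀ (ord ≤ 3).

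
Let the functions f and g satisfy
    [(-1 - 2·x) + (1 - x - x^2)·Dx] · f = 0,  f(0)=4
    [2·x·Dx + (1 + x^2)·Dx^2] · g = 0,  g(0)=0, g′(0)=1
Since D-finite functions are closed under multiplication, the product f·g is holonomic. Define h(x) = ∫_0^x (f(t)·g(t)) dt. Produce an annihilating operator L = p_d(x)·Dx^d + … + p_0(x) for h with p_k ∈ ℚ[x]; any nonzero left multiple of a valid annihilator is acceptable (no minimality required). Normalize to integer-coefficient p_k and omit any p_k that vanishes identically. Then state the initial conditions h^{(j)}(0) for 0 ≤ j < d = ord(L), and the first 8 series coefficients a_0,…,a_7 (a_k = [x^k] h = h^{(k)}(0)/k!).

f: a_k = 4, 4, 8, 12, 20, 32, 52, 84, …
g: a_k = 0, 1, 0, -1/3, 0, 1/5, 0, -1/7, …
h₀=f·g: eliminate ⇒ L₀, order ≤ 1·2.
∫: right-multiply L₀ by Dx.
L = (2 + 2·x + 6·x^2)·Dx + (2 + 2·x + 4·x^2 + 6·x^3)·Dx^2 + (-1 + x + x^3 + x^4)·Dx^3  (order 3).
h: a_k = 0, 0, 2, 4/3, 5/3, 32/15, 136/45, 144/35, …
ICs: h(0) = 0, h′(0) = 0, h′′(0) = 4.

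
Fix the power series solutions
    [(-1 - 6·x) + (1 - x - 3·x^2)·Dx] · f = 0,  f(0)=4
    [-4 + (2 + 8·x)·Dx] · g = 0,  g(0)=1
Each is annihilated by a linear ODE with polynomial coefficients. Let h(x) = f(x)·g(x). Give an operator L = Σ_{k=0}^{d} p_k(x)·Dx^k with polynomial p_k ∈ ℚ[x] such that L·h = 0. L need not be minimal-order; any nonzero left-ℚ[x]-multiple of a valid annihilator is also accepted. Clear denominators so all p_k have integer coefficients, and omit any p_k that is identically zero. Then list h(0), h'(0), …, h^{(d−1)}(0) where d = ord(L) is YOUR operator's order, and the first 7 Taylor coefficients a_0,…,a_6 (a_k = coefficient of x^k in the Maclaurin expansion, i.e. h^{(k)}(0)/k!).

f: a_k = 4, 4, 16, 28, 76, 160, 388, …
g: a_k = 1, 2, -2, 4, -10, 28, -84, …
f·g: L₀ = L_f ⊗_s L_g, ord ≤ 1·1.
L = (3 + 8·x + 18·x^2) + (-1 - 3·x + 7·x^2 + 12·x^3)·Dx  (order 1).
h: a_k = 4, 12, 16, 68, 76, 392, 284, …
ICs: h(0) = 4.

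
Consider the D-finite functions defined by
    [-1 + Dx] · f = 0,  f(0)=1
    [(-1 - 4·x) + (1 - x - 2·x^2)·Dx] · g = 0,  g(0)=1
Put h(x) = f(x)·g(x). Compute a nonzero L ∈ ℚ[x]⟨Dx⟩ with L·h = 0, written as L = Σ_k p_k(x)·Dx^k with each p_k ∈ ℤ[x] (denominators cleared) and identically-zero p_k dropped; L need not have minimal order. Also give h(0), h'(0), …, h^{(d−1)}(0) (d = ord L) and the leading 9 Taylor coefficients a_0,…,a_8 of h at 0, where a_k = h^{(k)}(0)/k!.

L = (2 + 3·x - 2·x^2) + (-1 + x + 2·x^2)·Dx  (order 1).
h: a_k = 1, 2, 9/2, 26/3, 425/24, 701/20, 50737/720, 44279/315, 3783419/13440, …
ICs: h(0) = 1.

f: a_k = 1, 1, 1/2, 1/6, 1/24, 1/120, 1/720, 1/5040, 1/40320, …
g: a_k = 1, 1, 3, 5, 11, 21, 43, 85, 171, …
f·g: L₀ = L_f ⊗_s L_g, ord ≤ 1·1.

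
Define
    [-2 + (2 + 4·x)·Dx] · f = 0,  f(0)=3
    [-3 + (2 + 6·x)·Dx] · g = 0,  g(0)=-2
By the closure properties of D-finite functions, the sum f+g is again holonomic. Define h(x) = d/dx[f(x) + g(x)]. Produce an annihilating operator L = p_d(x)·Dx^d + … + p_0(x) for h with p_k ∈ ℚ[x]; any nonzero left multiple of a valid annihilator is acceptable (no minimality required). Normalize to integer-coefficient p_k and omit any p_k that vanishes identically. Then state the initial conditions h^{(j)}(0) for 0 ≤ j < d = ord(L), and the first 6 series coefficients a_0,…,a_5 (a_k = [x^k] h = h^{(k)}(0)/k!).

f: a_k = 3, 3, -3/2, 3/2, -15/8, 21/8, …
g: a_k = -2, -3, 9/4, -27/8, 405/64, -1701/128, …
L₀ := lclm(L_f,L_g); ord L₀ ≤ 1+1.
h₀' ⇒ L via d/dx closure of L₀.
L = -9 + (-15 - 36·x)·Dx + (-2 - 10·x - 12·x^2)·Dx^2  (order 2).
h: a_k = 0, 3/2, -45/8, 285/16, -6825/128, 39879/256, …
ICs: h(0) = 0, h′(0) = 3/2.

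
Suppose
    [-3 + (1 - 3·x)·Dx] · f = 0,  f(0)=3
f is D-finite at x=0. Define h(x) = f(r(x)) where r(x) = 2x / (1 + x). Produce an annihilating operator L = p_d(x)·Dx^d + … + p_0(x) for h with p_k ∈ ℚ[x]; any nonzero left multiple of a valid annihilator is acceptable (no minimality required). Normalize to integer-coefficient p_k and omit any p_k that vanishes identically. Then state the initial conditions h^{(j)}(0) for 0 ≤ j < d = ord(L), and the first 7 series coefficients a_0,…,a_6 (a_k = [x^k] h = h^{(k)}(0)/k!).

L = 6 + (-1 + 4·x + 5·x^2)·Dx  (order 1).
h: a_k = 3, 18, 90, 450, 2250, 11250, 56250, …
ICs: h(0) = 3.

f: a_k = 3, 9, 27, 81, 243, 729, 2187, …
h₀=f(r): pull back L_f along r ⇒ L₀.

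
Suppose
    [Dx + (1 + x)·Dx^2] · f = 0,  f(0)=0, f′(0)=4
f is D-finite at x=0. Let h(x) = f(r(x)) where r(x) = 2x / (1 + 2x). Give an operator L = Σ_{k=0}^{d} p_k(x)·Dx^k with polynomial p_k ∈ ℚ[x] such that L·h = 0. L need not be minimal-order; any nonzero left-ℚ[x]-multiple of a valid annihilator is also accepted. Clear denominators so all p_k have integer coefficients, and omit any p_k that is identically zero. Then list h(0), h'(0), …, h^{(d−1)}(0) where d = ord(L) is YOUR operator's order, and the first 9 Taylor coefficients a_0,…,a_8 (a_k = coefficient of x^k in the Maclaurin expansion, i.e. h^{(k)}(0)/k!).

f: a_k = 0, 4, -2, 4/3, -1, 4/5, -2/3, 4/7, -1/2, …
Change of var in L_f (x↦r) gives L₀.
L = (6 + 16·x)·Dx + (1 + 6·x + 8·x^2)·Dx^2  (order 2).
h: a_k = 0, 8, -24, 224/3, -240, 3968/5, -2688, 65024/7, -32640, …
ICs: h(0) = 0, h′(0) = 8.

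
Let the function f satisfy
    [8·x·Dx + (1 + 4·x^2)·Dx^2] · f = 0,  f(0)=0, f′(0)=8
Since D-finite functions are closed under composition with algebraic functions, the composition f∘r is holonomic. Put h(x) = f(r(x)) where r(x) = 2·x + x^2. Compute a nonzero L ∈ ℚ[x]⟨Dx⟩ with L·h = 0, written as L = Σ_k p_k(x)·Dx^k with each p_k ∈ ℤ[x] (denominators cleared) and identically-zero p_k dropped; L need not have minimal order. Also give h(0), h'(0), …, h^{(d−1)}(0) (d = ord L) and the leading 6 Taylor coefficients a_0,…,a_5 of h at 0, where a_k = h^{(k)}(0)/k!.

f: a_k = 0, 8, 0, -32/3, 0, 128/5, …
h₀=f(r): pull back L_f along r ⇒ L₀.
L = (-1 + 32·x + 64·x^2 + 48·x^3 + 12·x^4)·Dx + (1 + x + 16·x^2 + 32·x^3 + 20·x^4 + 4·x^5)·Dx^2  (order 2).
h: a_k = 0, 16, 8, -256/3, -128, 3776/5, …
ICs: h(0) = 0, h′(0) = 16.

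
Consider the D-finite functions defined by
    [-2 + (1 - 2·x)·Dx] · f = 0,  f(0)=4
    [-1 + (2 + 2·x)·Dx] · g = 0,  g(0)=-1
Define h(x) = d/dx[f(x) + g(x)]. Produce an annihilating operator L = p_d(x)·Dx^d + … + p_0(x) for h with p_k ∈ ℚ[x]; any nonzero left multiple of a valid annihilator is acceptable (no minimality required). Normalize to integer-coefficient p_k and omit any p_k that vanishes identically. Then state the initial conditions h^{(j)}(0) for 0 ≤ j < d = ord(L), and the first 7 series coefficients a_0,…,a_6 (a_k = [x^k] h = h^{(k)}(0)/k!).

L = (-20 - 8·x) + (-31 - 68·x - 28·x^2)·Dx + (6 - 2·x - 16·x^2 - 8·x^3)·Dx^2  (order 2).
h: a_k = 15/2, 129/4, 1533/16, 8197/32, 163805/256, 786495/512, 7339801/2048, …
ICs: h(0) = 15/2, h′(0) = 129/4.

f: a_k = 4, 8, 16, 32, 64, 128, 256, …
g: a_k = -1, -1/2, 1/8, -1/16, 5/128, -7/256, 21/1024, …
L₀ := lclm(L_f,L_g); ord L₀ ≤ 1+1.
h=h₀': d/dx-closure on L₀ ⇒ L.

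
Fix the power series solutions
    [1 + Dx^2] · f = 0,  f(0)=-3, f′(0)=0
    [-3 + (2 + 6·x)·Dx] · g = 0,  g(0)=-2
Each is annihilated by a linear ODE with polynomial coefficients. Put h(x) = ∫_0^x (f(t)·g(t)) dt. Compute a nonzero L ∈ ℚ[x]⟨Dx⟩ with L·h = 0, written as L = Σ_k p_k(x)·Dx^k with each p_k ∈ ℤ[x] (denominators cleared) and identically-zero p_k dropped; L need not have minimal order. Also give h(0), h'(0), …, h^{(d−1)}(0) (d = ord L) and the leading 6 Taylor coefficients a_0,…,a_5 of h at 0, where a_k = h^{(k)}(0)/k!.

f: a_k = -3, 0, 3/2, 0, -1/8, 0, …
g: a_k = -2, -3, 9/4, -27/8, 405/64, -1701/128, …
h₀=f·g: eliminate ⇒ L₀, order ≤ 2·1.
h=∫₀ˣh₀: take L = L₀·Dx.
L = (31 + 24·x + 36·x^2)·Dx + (-12 - 36·x)·Dx^2 + (4 + 24·x + 36·x^2)·Dx^3  (order 3).
h: a_k = 0, 6, 9/2, -13/4, 45/32, -983/320, …
ICs: h(0) = 0, h′(0) = 6, h′′(0) = 9.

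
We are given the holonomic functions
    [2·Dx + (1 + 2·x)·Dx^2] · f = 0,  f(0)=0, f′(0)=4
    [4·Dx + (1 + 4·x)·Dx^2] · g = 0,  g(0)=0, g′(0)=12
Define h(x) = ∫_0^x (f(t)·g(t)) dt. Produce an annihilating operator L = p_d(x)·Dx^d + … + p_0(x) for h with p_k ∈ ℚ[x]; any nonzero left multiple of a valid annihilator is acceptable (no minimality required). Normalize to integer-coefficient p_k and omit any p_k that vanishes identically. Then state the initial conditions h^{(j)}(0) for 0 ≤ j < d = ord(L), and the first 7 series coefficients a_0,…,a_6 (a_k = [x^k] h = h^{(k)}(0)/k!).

L = (160 + 768·x + 1024·x^2)·Dx^2 + (264 + 2144·x + 5760·x^2 + 5120·x^3)·Dx^3 + (64 + 720·x + 2976·x^2 + 5376·x^3 + 3584·x^4)·Dx^4 + (3 + 44·x + 252·x^2 + 704·x^3 + 960·x^4 + 512·x^5)·Dx^5  (order 5).
h: a_k = 0, 0, 0, 16, -36, 416/5, -208, …
ICs: h(0) = 0, h′(0) = 0, h′′(0) = 0, h′′′(0) = 96, h′′′′(0) = -864.

f: a_k = 0, 4, -4, 16/3, -8, 64/5, -64/3, …
g: a_k = 0, 12, -24, 64, -192, 3072/5, -2048, …
Sym-product of L_f,L_g gives L₀ (≤ ord 4).
h=∫₀ˣh₀: take L = L₀·Dx.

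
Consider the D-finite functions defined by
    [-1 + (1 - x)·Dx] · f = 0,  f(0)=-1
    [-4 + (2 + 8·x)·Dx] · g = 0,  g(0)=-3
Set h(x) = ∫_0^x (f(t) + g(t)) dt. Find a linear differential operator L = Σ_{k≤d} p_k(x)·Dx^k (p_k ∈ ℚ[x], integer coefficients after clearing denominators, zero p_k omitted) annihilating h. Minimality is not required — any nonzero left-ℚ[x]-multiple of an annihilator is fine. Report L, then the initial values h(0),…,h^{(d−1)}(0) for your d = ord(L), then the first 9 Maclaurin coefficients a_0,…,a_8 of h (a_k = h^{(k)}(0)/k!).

f: a_k = -1, -1, -1, -1, -1, -1, -1, -1, -1, …
g: a_k = -3, -6, 6, -12, 30, -84, 252, -792, 2574, …
L₀ := lclm(L_f,L_g); ord L₀ ≤ 1+1.
∫: right-multiply L₀ by Dx.
L = (-8 - 12·x)·Dx + (6 + 8·x + 36·x^2)·Dx^2 + (1 - 3·x - 22·x^2 + 24·x^3)·Dx^3  (order 3).
h: a_k = 0, -4, -7/2, 5/3, -13/4, 29/5, -85/6, 251/7, -793/8, …
ICs: h(0) = 0, h′(0) = -4, h′′(0) = -7.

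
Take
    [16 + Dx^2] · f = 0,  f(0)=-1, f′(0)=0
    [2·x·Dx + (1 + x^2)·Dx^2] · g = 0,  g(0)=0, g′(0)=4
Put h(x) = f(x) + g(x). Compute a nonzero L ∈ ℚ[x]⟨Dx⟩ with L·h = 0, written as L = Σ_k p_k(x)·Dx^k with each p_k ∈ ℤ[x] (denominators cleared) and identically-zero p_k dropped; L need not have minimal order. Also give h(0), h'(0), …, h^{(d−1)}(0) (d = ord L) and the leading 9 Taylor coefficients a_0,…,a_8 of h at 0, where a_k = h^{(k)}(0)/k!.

f: a_k = -1, 0, 8, 0, -32/3, 0, 256/45, 0, -512/315, …
g: a_k = 0, 4, 0, -4/3, 0, 4/5, 0, -4/7, 0, …
Weyl lclm of L_f,L_g ⇒ L₀ (ord ≤ 4).
L = (64·x + 704·x^3 + 256·x^5)·Dx + (112 + 416·x^2 + 432·x^4 + 128·x^6)·Dx^2 + (4·x + 44·x^3 + 16·x^5)·Dx^3 + (7 + 26·x^2 + 27·x^4 + 8·x^6)·Dx^4  (order 4).
h: a_k = -1, 4, 8, -4/3, -32/3, 4/5, 256/45, -4/7, -512/315, …
ICs: h(0) = -1, h′(0) = 4, h′′(0) = 16, h′′′(0) = -8.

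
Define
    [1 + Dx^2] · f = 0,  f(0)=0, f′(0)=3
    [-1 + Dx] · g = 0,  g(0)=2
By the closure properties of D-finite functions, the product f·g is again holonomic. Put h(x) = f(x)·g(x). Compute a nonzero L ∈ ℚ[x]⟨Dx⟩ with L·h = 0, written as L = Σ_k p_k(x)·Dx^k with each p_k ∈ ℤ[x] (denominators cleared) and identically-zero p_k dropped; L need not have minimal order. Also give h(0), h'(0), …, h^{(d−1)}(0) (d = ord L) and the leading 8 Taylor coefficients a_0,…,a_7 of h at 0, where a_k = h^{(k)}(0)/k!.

f: a_k = 0, 3, 0, -1/2, 0, 1/40, 0, -1/1680, …
g: a_k = 2, 2, 1, 1/3, 1/12, 1/60, 1/360, 1/2520, …
h₀=f·g: eliminate ⇒ L₀, order ≤ 2·1.
L = 2 - 2·Dx + Dx^2  (order 2).
h: a_k = 0, 6, 6, 2, 0, -1/5, -1/15, -1/105, …
ICs: h(0) = 0, h′(0) = 6.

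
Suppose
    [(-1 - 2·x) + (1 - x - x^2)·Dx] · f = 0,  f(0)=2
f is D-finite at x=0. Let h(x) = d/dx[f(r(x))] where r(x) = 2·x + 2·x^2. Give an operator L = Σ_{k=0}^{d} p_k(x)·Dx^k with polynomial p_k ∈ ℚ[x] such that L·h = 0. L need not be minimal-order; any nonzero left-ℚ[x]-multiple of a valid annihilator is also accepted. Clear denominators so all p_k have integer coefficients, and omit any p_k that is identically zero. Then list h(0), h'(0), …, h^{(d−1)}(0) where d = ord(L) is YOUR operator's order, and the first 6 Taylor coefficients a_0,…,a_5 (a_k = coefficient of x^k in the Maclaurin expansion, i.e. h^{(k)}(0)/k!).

L = (10 + 20·x + 60·x^2 + 80·x^3 + 40·x^4) + (-1 + 10·x^2 + 20·x^3 + 20·x^4 + 8·x^5)·Dx  (order 1).
h: a_k = 4, 40, 240, 1280, 6480, 31392, …
ICs: h(0) = 4.

f: a_k = 2, 2, 4, 6, 10, 16, …
L₀ from L_f via x↦r, Dx↦r'^{-1}Dx.
h=h₀': d/dx-closure on L₀ ⇒ L.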